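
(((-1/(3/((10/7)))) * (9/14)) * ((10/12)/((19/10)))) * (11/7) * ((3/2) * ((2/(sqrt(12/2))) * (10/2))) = -6875 * sqrt(6)/13034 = -1.29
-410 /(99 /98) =-405.86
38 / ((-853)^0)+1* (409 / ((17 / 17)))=447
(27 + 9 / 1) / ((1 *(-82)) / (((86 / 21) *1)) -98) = -1548 / 5075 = -0.31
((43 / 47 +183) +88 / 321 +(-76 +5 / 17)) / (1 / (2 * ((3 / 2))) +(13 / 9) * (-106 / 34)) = -83470953 / 3208502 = -26.02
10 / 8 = 5 / 4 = 1.25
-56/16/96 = -7/192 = -0.04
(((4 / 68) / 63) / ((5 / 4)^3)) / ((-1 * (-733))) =64 / 98130375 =0.00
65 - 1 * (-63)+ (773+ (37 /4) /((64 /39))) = 232099 /256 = 906.64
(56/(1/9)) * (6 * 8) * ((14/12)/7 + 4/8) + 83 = 16211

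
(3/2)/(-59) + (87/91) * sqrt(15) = -3/118 + 87 * sqrt(15)/91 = 3.68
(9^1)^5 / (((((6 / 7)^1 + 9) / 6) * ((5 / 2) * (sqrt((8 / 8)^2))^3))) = 1653372 / 115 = 14377.15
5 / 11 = 0.45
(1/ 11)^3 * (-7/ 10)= -7/ 13310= -0.00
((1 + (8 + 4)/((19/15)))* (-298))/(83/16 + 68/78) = -185952/361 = -515.10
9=9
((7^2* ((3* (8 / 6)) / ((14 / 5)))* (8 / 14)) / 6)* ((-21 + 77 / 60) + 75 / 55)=-12113 / 99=-122.35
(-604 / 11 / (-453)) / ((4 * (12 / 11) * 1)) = 1 / 36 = 0.03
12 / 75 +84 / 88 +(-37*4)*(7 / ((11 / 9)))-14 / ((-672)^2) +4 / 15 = -7506621971 / 8870400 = -846.26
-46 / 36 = -23 / 18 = -1.28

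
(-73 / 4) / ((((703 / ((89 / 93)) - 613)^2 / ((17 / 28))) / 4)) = -9829961 / 3279239152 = -0.00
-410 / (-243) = 410 / 243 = 1.69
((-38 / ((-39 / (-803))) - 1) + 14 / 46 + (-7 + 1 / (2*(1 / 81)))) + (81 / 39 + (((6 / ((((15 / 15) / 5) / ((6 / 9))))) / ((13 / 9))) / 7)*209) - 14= -4371721 / 12558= -348.12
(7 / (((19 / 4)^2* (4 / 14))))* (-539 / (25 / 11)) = -2324168 / 9025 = -257.53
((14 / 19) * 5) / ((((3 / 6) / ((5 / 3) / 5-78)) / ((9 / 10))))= -9786 / 19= -515.05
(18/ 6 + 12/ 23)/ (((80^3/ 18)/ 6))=2187/ 2944000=0.00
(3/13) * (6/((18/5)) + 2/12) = 11/26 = 0.42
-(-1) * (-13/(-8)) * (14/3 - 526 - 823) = -52429/24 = -2184.54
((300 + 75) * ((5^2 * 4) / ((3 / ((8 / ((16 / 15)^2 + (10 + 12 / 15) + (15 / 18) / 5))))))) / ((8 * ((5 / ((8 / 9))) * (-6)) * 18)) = -250000 / 147069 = -1.70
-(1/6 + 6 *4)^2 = -21025/36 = -584.03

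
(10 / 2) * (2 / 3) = 10 / 3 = 3.33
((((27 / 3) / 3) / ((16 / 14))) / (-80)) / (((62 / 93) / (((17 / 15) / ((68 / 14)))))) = -147 / 12800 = -0.01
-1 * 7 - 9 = -16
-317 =-317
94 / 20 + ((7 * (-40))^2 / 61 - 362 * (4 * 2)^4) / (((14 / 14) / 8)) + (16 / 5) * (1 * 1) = -11851726.13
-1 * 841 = -841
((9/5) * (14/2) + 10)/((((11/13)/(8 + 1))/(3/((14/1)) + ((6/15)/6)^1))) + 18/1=329313/3850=85.54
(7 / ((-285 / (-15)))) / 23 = 7 / 437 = 0.02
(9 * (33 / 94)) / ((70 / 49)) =2079 / 940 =2.21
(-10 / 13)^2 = 0.59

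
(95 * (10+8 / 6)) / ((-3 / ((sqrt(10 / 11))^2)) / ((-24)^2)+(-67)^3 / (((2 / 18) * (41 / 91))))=-4460800 / 24891779089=-0.00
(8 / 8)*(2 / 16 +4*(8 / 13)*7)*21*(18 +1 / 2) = 1402485 / 208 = 6742.72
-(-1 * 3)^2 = -9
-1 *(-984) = 984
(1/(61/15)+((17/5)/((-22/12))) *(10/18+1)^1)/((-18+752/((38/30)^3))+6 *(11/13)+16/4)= -2368364687/324076453140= -0.01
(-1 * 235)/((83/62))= -14570/83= -175.54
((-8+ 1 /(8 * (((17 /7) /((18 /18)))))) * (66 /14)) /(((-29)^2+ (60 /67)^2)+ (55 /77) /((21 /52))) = -3362858037 /75705480248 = -0.04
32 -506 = -474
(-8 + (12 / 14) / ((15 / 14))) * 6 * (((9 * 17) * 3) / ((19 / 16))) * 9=-14276736 / 95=-150281.43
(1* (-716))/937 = -716/937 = -0.76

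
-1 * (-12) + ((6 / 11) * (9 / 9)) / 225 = 9902 / 825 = 12.00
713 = 713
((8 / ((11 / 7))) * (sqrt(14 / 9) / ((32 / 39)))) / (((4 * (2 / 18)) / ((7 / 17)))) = 5733 * sqrt(14) / 2992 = 7.17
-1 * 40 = -40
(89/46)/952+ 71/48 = 97297/65688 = 1.48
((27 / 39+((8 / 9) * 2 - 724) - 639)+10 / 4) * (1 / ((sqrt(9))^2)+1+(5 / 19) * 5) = -131878285 / 40014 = -3295.80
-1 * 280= -280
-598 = -598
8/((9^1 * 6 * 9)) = 0.02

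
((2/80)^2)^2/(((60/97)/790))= 7663/15360000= 0.00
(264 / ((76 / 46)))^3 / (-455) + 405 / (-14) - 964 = -9959.64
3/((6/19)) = 19/2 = 9.50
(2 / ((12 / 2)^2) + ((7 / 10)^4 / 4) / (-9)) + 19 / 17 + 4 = 31619183 / 6120000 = 5.17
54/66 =9/11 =0.82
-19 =-19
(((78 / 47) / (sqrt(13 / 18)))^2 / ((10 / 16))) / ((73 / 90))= 1213056 / 161257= 7.52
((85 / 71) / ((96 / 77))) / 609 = 935 / 592992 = 0.00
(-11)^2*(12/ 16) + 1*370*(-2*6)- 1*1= -17401/ 4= -4350.25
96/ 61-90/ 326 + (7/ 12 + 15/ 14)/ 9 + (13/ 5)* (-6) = -530635099/ 37584540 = -14.12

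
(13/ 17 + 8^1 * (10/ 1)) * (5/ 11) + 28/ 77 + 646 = 127735/ 187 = 683.07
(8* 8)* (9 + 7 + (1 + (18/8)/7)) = 7760/7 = 1108.57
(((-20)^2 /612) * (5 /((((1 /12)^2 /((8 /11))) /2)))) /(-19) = -128000 /3553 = -36.03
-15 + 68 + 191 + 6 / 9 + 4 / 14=5144 / 21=244.95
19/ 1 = 19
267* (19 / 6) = 1691 / 2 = 845.50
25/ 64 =0.39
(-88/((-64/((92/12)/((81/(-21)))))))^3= -5554637011/272097792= -20.41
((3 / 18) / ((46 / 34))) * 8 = 68 / 69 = 0.99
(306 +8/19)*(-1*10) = -58220/19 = -3064.21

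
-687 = -687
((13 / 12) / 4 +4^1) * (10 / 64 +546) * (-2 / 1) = -3582785 / 768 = -4665.08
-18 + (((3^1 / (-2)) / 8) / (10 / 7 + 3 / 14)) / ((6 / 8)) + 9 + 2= -329 / 46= -7.15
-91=-91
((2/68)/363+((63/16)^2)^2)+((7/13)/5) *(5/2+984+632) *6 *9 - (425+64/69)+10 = 429583415284513/46508605440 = 9236.64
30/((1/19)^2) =10830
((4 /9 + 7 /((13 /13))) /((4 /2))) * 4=134 /9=14.89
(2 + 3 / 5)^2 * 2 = 338 / 25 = 13.52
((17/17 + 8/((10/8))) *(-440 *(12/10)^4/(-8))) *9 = 7595.60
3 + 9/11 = 42/11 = 3.82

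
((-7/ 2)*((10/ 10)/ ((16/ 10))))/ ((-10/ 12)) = 21/ 8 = 2.62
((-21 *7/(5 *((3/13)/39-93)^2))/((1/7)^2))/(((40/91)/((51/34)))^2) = -15332469805107/7903764992000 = -1.94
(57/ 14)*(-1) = -57/ 14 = -4.07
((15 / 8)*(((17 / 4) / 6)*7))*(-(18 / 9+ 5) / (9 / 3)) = -4165 / 192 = -21.69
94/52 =47/26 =1.81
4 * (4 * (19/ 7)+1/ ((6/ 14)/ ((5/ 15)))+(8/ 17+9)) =90416/ 1071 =84.42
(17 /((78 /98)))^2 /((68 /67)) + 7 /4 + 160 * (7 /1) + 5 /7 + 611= 46483975 /21294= 2182.96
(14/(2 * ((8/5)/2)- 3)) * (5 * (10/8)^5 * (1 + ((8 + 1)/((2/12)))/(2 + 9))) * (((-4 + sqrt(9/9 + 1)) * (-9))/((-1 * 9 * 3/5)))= 25390625/4224- 25390625 * sqrt(2)/16896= 3885.82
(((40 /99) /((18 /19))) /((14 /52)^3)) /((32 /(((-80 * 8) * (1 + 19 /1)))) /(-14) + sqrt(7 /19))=-101518976000 /9584022850479 + 4274483200000 * sqrt(133) /1369146121497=35.99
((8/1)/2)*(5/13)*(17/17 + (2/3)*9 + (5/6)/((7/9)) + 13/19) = 23290/1729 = 13.47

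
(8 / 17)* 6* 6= 288 / 17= 16.94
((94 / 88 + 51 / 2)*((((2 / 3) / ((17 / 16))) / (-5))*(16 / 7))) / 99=-21376 / 277695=-0.08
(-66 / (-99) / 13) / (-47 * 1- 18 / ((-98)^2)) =-9604 / 8802417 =-0.00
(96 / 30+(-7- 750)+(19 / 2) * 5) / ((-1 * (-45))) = -7063 / 450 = -15.70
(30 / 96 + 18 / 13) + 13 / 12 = 2.78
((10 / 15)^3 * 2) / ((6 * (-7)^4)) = 8 / 194481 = 0.00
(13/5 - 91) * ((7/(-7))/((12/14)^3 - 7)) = -151606/10925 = -13.88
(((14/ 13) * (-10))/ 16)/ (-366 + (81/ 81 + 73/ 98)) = 1715/ 928122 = 0.00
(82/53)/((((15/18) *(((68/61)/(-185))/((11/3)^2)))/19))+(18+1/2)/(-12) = -1701973841/21624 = -78707.63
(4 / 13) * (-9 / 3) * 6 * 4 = -22.15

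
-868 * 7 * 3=-18228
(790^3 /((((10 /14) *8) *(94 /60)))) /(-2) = -1294227375 /47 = -27536752.66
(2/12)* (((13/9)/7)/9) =13/3402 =0.00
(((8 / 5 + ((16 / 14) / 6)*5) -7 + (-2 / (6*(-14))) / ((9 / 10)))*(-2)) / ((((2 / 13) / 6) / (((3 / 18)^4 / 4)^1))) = 27157 / 408240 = 0.07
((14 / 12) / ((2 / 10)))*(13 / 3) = 455 / 18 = 25.28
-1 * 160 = -160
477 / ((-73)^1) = -477 / 73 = -6.53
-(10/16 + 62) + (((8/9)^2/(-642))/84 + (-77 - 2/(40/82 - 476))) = -1486294980955/10645225416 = -139.62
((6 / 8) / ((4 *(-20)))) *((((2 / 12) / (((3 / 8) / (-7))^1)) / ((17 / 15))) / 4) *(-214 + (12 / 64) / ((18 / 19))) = -143675 / 104448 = -1.38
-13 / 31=-0.42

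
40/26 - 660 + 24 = -8248/13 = -634.46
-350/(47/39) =-13650/47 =-290.43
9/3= 3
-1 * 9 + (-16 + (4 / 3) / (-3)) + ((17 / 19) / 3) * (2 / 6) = -4334 / 171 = -25.35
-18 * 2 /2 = -18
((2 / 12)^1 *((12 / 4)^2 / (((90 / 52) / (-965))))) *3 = -2509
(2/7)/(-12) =-0.02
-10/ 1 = -10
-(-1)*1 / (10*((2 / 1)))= 1 / 20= 0.05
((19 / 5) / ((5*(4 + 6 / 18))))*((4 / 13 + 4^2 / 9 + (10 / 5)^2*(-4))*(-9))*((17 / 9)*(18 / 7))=3155064 / 29575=106.68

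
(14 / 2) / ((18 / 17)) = 119 / 18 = 6.61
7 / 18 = 0.39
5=5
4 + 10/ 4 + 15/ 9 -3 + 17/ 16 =299/ 48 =6.23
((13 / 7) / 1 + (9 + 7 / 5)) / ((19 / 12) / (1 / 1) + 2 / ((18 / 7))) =5.19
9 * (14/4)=63/2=31.50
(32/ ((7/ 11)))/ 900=88/ 1575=0.06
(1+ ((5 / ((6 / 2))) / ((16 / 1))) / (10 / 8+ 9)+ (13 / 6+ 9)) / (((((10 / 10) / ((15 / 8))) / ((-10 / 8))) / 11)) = -1647525 / 5248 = -313.93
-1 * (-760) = 760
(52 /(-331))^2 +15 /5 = 331387 /109561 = 3.02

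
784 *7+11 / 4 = 21963 / 4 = 5490.75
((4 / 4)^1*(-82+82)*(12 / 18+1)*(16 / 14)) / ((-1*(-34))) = 0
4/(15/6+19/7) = 0.77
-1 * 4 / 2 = -2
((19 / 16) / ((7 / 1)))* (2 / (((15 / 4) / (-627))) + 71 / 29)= -914527 / 16240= -56.31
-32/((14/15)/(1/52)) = -60/91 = -0.66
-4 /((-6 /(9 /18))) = 1 /3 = 0.33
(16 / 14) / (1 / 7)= 8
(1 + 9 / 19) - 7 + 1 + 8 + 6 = 9.47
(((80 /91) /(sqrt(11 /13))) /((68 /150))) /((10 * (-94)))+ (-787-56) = -843-150 * sqrt(143) /799799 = -843.00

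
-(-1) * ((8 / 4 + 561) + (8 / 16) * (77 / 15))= 16967 / 30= 565.57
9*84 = 756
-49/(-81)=49/81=0.60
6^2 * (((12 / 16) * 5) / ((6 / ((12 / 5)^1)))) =54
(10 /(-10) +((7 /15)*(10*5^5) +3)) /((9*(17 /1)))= 43756 /459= 95.33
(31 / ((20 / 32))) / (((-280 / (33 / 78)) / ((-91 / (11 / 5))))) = 31 / 10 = 3.10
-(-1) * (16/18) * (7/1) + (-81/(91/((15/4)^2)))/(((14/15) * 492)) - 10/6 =136241891/30086784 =4.53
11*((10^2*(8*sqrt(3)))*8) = 70400*sqrt(3) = 121936.38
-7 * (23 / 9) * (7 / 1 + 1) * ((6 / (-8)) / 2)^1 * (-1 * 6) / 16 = -161 / 8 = -20.12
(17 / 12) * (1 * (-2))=-17 / 6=-2.83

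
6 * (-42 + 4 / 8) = -249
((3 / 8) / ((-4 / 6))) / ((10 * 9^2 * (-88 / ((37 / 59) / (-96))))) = -37 / 717742080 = -0.00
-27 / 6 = -9 / 2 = -4.50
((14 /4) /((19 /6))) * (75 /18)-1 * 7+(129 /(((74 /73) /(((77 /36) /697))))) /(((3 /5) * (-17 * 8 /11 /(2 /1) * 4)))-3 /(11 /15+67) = -3004496709821 /1218689935488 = -2.47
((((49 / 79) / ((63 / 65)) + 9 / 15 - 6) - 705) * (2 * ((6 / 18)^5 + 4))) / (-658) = 350724383 / 40601655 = 8.64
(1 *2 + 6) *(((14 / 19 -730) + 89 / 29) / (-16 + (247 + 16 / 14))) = -22407448 / 895375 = -25.03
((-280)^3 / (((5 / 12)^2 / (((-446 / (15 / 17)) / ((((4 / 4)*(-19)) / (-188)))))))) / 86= 6007820550144 / 817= 7353513525.27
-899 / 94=-9.56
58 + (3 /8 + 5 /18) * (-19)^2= 21143 /72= 293.65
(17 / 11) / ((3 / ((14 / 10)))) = 0.72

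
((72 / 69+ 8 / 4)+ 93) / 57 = 2209 / 1311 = 1.68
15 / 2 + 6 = 27 / 2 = 13.50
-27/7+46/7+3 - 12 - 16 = -156/7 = -22.29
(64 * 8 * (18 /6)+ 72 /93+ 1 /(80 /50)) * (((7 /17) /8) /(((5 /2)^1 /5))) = 2668925 /16864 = 158.26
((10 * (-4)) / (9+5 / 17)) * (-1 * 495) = 168300 / 79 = 2130.38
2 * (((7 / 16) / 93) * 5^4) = 4375 / 744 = 5.88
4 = 4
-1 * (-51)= 51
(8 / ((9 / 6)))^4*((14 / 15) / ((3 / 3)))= 755.15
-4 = -4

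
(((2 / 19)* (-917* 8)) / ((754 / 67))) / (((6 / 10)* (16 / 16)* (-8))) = 307195 / 21489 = 14.30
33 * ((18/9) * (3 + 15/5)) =396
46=46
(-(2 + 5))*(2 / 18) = -7 / 9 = -0.78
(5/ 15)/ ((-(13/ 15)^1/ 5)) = -25/ 13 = -1.92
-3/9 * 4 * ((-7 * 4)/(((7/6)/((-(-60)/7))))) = 1920/7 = 274.29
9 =9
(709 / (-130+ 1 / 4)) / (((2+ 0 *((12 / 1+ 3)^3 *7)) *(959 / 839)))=-1189702 / 497721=-2.39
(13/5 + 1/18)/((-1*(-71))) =239/6390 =0.04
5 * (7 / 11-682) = -37475 / 11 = -3406.82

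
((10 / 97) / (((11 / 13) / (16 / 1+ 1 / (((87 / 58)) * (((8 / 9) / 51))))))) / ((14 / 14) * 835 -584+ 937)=14105 / 2535192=0.01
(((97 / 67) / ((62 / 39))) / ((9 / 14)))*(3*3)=26481 / 2077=12.75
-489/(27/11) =-1793/9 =-199.22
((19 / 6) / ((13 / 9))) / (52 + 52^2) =57 / 71656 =0.00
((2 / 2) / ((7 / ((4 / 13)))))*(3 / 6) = 2 / 91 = 0.02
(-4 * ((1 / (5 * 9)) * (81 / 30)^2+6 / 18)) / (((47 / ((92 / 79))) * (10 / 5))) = -34178 / 1392375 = -0.02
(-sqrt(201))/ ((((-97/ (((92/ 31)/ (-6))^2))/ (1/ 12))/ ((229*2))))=1.36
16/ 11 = 1.45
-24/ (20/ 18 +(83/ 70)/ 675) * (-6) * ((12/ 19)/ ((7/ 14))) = 163296000/ 999077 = 163.45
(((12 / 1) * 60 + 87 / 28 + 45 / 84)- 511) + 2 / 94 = 139933 / 658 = 212.66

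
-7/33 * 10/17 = -70/561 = -0.12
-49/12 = -4.08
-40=-40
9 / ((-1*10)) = -9 / 10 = -0.90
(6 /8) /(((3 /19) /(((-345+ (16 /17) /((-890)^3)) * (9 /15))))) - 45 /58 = -854994774710181 /868874292500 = -984.03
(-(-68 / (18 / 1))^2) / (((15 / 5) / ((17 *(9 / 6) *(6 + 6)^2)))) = -157216 / 9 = -17468.44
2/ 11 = 0.18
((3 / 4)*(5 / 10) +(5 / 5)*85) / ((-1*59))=-683 / 472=-1.45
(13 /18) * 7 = 91 /18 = 5.06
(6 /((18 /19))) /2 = 19 /6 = 3.17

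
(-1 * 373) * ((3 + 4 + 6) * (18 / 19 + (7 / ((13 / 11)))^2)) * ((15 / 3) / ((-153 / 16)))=3452279120 / 37791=91351.89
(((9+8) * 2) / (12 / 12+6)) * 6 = 204 / 7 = 29.14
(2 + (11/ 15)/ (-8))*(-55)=-2519/ 24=-104.96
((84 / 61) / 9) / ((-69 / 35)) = -0.08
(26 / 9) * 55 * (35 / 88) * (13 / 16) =29575 / 576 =51.35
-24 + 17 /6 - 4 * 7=-295 /6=-49.17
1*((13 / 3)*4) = 52 / 3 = 17.33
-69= -69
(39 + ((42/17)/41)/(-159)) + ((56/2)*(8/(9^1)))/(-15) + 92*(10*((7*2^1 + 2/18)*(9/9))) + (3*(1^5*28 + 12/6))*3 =66275513741/4987035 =13289.56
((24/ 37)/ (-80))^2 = 9/ 136900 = 0.00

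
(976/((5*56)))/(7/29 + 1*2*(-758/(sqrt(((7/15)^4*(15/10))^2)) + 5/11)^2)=352557111214/22963193160239489485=0.00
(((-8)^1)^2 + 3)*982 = 65794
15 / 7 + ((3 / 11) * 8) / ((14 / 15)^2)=4.65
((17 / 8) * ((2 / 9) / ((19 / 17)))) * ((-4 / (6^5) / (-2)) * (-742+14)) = -26299 / 332424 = -0.08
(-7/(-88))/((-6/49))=-343/528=-0.65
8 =8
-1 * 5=-5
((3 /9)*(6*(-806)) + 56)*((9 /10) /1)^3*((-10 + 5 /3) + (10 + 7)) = -1228851 /125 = -9830.81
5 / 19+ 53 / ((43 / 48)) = 48551 / 817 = 59.43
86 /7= 12.29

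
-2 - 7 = -9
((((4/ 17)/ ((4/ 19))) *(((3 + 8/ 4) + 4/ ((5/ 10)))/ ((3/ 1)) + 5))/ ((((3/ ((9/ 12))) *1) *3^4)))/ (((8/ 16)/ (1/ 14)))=19/ 4131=0.00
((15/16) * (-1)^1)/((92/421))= -6315/1472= -4.29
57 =57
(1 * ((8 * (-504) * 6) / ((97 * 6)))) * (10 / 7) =-5760 / 97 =-59.38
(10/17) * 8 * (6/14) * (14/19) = 480/323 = 1.49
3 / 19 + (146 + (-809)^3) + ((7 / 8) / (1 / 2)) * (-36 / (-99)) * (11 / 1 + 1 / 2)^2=-442641015299 / 836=-529474898.68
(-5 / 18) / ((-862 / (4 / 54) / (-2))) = -5 / 104733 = -0.00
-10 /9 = -1.11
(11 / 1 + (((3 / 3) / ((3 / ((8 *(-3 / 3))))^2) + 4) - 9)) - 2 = 100 / 9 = 11.11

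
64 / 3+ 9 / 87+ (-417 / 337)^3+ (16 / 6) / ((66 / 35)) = 2302702832542 / 109881073863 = 20.96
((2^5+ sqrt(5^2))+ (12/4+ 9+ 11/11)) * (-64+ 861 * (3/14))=6025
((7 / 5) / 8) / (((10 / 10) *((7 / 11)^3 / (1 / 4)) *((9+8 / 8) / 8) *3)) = 1331 / 29400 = 0.05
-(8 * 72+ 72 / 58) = -16740 / 29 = -577.24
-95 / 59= -1.61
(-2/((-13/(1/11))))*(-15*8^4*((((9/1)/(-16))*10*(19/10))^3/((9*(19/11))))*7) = 6140610/13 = 472354.62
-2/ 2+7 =6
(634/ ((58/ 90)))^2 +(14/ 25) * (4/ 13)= 264537339596/ 273325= 967849.04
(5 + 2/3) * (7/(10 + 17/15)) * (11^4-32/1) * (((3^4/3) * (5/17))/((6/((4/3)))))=15339450/167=91852.99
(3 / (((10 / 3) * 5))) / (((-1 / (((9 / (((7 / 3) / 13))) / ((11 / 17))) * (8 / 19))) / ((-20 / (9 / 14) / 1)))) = 190944 / 1045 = 182.72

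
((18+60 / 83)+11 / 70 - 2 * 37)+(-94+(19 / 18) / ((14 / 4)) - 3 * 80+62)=-17089333 / 52290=-326.82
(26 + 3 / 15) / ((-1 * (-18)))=131 / 90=1.46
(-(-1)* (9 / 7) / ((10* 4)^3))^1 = 9 / 448000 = 0.00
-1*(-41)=41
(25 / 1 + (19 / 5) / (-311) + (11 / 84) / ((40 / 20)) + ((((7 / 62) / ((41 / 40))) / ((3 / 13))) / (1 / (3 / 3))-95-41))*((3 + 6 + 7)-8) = -36679831417 / 41504505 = -883.76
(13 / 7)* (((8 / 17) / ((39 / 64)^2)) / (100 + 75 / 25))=32768 / 1434069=0.02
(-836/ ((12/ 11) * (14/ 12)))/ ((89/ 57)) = -262086/ 623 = -420.68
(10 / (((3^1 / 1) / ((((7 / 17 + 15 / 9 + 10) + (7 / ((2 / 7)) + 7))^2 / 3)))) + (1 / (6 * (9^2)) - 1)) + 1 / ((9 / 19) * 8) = 2109.35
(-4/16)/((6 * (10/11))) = -11/240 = -0.05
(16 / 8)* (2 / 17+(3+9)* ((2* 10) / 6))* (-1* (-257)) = 350548 / 17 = 20620.47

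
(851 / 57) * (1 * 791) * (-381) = -85488907 / 19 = -4499416.16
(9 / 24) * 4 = 3 / 2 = 1.50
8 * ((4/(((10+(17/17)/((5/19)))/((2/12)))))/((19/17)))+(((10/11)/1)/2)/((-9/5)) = 1345/14421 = 0.09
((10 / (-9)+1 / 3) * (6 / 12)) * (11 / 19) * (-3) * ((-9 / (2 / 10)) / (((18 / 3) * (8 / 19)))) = -12.03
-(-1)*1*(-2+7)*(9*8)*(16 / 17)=5760 / 17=338.82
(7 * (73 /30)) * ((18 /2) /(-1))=-1533 /10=-153.30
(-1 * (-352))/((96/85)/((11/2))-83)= -329120/77413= -4.25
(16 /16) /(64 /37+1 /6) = 222 /421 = 0.53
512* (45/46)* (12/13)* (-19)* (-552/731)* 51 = 189112320/559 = 338304.69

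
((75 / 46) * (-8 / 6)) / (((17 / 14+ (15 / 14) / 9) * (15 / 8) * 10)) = -2 / 23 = -0.09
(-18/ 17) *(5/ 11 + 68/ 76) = -5076/ 3553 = -1.43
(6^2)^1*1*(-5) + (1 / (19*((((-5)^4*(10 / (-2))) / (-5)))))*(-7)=-2137507 / 11875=-180.00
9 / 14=0.64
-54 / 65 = -0.83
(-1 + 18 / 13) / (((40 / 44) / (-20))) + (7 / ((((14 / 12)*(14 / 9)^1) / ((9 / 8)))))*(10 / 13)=-1865 / 364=-5.12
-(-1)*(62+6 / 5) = 316 / 5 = 63.20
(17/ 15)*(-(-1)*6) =34/ 5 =6.80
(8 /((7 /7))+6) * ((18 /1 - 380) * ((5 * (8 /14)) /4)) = -3620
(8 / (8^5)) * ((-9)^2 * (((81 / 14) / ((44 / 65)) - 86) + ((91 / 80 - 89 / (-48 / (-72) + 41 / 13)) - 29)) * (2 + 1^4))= -28684708281 / 3759472640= -7.63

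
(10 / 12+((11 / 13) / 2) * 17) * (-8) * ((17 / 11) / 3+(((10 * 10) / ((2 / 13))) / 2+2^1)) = -27063232 / 1287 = -21028.15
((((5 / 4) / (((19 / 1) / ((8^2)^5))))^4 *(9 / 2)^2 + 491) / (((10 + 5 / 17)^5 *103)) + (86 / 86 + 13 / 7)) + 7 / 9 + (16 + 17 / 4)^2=13436051451618677960816150674923855759139254913 / 317251996651406250000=42351353477475809512729350.00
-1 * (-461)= 461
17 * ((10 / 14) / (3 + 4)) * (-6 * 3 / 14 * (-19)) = 42.38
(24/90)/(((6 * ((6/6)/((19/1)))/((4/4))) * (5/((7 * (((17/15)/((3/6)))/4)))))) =2261/3375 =0.67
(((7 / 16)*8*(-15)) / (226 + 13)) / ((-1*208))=105 / 99424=0.00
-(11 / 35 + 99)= -3476 / 35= -99.31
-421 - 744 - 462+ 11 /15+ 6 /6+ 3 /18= -16251 /10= -1625.10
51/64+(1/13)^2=0.80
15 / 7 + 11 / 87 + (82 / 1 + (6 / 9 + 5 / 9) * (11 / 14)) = 311429 / 3654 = 85.23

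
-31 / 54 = -0.57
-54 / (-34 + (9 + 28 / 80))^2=-21600 / 243049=-0.09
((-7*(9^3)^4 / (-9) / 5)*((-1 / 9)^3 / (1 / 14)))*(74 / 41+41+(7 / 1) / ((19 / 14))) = -157618754398854 / 3895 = -40466945930.39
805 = 805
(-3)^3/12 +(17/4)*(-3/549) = -416/183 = -2.27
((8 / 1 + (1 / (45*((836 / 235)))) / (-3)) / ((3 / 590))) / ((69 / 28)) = 745584770 / 1168101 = 638.29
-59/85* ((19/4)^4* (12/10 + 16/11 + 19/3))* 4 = -11402696537/897600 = -12703.54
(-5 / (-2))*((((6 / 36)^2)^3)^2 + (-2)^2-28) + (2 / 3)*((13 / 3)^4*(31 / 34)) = 11421944193109 / 74010599424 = 154.33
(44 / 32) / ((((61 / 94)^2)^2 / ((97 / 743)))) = 10413239254 / 10287459863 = 1.01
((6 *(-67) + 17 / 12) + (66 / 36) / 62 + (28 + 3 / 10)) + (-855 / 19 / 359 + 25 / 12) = -247261303 / 667740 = -370.30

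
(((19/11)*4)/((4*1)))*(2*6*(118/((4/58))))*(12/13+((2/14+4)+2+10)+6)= 818836692/1001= 818018.67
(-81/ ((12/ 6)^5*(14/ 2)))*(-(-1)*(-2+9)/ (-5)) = 81/ 160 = 0.51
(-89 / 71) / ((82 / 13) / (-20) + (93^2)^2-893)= -11570 / 690443759929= -0.00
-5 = -5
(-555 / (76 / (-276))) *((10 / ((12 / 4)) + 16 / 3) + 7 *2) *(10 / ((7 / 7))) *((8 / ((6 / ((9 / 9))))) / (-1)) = -11573600 / 19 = -609136.84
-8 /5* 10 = -16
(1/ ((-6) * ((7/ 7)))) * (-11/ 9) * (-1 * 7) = -77/ 54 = -1.43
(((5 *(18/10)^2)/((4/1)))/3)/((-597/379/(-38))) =32.57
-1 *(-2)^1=2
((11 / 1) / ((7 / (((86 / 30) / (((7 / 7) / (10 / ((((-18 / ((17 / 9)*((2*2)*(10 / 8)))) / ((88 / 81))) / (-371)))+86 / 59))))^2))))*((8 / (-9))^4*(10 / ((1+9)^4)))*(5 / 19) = 6988646361568678709106688 / 735509530086851323125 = 9501.78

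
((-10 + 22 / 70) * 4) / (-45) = 452 / 525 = 0.86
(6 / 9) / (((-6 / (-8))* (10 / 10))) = 8 / 9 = 0.89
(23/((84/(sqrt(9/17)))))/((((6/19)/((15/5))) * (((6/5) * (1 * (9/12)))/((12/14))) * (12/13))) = 28405 * sqrt(17)/59976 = 1.95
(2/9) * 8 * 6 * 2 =64/3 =21.33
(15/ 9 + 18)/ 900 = 59/ 2700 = 0.02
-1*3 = -3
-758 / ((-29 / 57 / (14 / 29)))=604884 / 841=719.24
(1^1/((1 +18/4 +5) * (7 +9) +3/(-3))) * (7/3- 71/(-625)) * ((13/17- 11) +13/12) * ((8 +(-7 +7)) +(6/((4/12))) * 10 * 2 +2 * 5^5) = -4724036494/5323125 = -887.46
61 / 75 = 0.81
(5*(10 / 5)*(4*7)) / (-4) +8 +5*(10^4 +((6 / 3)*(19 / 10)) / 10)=499399 / 10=49939.90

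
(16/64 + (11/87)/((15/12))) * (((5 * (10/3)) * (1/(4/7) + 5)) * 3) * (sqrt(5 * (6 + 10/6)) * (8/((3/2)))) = 6110 * sqrt(345)/29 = 3913.39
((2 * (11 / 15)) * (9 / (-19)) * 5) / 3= -22 / 19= -1.16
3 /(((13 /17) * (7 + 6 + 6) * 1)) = 51 /247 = 0.21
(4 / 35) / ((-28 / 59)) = -59 / 245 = -0.24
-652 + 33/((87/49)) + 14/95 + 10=-623.27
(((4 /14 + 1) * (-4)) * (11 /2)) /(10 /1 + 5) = -66 /35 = -1.89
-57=-57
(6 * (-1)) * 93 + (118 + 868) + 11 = 439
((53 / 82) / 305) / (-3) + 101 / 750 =125638 / 937875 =0.13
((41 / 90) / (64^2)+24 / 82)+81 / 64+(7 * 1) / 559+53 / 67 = 1337058151453 / 566073630720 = 2.36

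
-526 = -526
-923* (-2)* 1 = 1846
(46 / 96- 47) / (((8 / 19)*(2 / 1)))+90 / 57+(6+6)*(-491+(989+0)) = 86418719 / 14592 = 5922.34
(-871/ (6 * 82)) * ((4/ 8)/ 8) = -871/ 7872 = -0.11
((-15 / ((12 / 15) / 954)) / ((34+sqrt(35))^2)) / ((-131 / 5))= 213040125 / 329239942- 6081750 * sqrt(35) / 164619971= 0.43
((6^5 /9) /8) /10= 54 /5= 10.80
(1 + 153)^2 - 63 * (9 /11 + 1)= 259616 /11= 23601.45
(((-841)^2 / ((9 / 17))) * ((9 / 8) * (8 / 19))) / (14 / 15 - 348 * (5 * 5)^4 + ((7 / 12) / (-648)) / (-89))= -41606116028640 / 8937357688636327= -0.00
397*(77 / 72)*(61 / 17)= 1864709 / 1224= 1523.46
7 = 7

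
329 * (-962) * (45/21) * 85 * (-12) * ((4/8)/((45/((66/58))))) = 8746570.34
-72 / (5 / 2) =-144 / 5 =-28.80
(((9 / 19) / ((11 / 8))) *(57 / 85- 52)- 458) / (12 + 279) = -8450506 / 5169615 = -1.63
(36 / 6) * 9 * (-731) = -39474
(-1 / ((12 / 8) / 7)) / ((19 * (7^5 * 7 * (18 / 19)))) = -1 / 453789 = -0.00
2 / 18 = 1 / 9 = 0.11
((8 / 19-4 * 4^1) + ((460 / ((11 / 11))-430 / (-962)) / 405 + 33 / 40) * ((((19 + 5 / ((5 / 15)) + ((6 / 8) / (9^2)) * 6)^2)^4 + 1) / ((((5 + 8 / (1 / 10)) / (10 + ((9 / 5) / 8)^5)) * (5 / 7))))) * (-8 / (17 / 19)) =-212894352941783924803488571607833422083 / 40724273124576460800000000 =-5227701726941.46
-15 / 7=-2.14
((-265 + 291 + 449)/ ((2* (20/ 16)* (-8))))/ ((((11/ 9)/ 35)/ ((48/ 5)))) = -6529.09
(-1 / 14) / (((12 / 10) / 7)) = -5 / 12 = -0.42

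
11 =11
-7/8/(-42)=1/48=0.02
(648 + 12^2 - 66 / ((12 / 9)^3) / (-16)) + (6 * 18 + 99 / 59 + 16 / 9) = 246097441 / 271872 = 905.20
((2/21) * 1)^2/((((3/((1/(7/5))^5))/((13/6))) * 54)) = 40625/1801088541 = 0.00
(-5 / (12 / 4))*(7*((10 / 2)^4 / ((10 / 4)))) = -8750 / 3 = -2916.67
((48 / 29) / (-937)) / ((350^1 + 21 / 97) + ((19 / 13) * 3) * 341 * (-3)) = 3783 / 8855925257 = 0.00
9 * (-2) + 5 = -13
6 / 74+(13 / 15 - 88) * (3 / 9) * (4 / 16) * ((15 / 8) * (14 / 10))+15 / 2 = -203873 / 17760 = -11.48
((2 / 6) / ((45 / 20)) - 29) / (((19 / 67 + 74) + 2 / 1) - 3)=-52193 / 132570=-0.39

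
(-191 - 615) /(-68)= 403 /34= 11.85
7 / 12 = 0.58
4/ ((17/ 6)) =24/ 17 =1.41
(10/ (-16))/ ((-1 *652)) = 0.00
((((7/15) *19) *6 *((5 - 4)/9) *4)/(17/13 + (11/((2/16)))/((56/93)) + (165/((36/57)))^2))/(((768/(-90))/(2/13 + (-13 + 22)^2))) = -982205/298766889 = -0.00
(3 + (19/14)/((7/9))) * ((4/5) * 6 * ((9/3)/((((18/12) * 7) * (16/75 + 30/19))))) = 1590300/438011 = 3.63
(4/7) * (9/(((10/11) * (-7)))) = -198/245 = -0.81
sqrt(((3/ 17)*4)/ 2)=sqrt(102)/ 17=0.59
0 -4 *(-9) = 36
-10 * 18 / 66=-30 / 11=-2.73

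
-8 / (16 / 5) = -5 / 2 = -2.50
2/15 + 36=542/15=36.13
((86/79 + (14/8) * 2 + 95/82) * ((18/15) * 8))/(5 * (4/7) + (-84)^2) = 0.01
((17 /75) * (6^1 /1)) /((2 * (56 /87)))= 1479 /1400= 1.06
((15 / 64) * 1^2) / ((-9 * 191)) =-5 / 36672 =-0.00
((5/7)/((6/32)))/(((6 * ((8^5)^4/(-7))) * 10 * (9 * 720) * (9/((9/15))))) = -1/252143933057517433651200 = -0.00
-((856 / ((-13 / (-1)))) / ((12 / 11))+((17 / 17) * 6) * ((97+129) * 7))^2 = -138787541764 / 1521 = -91247561.98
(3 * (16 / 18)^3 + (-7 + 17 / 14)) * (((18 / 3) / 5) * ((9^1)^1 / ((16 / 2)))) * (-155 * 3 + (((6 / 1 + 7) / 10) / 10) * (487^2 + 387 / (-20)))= -152004459227 / 1008000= -150798.07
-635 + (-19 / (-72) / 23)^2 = -1741382999 / 2742336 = -635.00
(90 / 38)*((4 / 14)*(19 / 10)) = 9 / 7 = 1.29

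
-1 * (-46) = 46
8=8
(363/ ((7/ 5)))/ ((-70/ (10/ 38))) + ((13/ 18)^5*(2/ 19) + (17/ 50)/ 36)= -20772271181/ 21989847600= -0.94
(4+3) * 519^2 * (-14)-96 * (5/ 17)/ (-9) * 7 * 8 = -1346257318/ 51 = -26397202.31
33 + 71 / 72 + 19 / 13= 33179 / 936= 35.45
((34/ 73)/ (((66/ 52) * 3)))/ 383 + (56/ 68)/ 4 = 19405643/ 94109994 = 0.21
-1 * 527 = -527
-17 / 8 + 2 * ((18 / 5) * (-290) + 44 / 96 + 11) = -49613 / 24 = -2067.21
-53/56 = -0.95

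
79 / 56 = 1.41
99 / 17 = 5.82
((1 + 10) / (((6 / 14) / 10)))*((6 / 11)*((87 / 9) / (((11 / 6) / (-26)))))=-211120 / 11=-19192.73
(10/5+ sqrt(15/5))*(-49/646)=-49/323 - 49*sqrt(3)/646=-0.28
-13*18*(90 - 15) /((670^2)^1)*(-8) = 1404 /4489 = 0.31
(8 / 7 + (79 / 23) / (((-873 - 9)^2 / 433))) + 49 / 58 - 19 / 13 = 0.53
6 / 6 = 1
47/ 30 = 1.57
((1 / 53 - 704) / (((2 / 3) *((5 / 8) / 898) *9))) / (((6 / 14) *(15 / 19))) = -5941602632 / 11925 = -498247.60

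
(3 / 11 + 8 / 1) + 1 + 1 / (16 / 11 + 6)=8485 / 902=9.41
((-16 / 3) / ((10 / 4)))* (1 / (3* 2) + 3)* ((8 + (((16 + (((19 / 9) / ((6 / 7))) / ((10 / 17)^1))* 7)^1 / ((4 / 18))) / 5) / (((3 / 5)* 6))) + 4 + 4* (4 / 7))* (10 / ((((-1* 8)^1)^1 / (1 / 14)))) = 7358111 / 476280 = 15.45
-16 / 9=-1.78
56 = 56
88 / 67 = 1.31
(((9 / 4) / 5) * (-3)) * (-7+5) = 27 / 10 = 2.70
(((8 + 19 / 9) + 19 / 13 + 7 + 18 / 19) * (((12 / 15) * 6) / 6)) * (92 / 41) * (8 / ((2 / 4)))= 560.65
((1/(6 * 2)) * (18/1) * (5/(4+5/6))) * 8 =360/29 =12.41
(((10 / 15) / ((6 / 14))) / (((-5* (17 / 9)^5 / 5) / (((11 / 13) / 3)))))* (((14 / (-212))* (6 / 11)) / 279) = 71442 / 30326725663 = 0.00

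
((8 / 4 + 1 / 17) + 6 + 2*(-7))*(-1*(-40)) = -4040 / 17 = -237.65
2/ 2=1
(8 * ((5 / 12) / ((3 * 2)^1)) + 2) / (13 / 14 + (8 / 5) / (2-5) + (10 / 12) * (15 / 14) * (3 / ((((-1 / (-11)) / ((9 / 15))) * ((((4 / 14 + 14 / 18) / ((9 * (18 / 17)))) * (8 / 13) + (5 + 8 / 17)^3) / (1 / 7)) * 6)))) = 49112012838920 / 7644971982903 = 6.42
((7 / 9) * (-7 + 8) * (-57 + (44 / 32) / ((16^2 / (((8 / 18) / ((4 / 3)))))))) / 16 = -2451379 / 884736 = -2.77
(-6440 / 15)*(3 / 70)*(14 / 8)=-161 / 5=-32.20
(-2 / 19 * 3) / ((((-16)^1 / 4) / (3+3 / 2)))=27 / 76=0.36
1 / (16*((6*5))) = 1 / 480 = 0.00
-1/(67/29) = -29/67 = -0.43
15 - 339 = -324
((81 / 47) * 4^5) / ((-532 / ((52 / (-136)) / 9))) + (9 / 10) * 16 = 7726104 / 531335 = 14.54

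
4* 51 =204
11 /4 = 2.75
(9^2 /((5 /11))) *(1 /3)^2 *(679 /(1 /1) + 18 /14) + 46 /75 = 7071892 /525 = 13470.27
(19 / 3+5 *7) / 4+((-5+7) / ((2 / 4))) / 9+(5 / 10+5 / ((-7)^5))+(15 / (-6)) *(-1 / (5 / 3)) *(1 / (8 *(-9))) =27243427 / 2420208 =11.26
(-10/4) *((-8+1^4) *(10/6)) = 175/6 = 29.17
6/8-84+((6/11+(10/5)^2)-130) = -9183/44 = -208.70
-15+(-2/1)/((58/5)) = -440/29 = -15.17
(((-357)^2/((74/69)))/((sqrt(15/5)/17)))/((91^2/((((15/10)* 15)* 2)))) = 45764595* sqrt(3)/12506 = 6338.29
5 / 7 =0.71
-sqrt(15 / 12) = -sqrt(5) / 2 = -1.12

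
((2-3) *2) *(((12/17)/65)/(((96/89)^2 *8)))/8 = -7921/27156480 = -0.00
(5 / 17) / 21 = 5 / 357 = 0.01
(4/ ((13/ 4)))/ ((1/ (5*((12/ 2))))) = 480/ 13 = 36.92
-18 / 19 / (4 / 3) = -27 / 38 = -0.71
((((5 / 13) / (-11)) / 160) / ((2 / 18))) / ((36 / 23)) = -23 / 18304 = -0.00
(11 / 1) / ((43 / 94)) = 1034 / 43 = 24.05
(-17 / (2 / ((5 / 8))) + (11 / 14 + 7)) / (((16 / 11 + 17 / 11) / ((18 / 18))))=277 / 336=0.82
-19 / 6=-3.17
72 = 72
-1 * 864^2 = -746496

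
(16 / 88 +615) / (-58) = -10.61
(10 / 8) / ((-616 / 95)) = -475 / 2464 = -0.19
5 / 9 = 0.56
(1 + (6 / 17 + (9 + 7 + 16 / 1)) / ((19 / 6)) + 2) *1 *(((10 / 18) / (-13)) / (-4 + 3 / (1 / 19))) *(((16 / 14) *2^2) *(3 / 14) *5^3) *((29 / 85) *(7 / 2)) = -41267000 / 26483093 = -1.56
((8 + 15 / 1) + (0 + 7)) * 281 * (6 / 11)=50580 / 11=4598.18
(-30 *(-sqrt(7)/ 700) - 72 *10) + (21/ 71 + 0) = -51099/ 71 + 3 *sqrt(7)/ 70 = -719.59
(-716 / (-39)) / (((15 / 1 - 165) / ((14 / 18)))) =-2506 / 26325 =-0.10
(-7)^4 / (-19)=-2401 / 19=-126.37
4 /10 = 2 /5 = 0.40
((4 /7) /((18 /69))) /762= 23 /8001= 0.00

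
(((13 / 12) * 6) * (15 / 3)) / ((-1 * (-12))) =65 / 24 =2.71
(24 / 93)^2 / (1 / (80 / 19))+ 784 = 784.28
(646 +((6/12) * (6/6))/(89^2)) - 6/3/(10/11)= 50995403/79210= 643.80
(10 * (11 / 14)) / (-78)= -55 / 546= -0.10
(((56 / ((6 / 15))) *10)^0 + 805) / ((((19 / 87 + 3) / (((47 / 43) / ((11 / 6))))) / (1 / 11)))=4943601 / 364210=13.57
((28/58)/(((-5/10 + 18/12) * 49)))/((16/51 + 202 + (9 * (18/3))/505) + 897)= 51510/5748062537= 0.00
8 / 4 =2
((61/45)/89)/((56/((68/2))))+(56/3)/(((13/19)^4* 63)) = 1.36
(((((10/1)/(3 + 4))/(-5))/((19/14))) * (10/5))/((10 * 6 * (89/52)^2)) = -5408/2257485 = -0.00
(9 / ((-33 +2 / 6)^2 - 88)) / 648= 1 / 70496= 0.00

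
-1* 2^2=-4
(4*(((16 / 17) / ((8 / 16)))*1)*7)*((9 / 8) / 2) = 504 / 17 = 29.65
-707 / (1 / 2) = -1414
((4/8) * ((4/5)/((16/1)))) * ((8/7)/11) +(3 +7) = 3851/385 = 10.00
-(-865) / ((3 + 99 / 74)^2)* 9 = 4736740 / 11449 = 413.73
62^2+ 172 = 4016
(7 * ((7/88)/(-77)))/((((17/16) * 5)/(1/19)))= -14/195415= -0.00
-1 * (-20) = 20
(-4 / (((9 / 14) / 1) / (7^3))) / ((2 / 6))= -19208 / 3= -6402.67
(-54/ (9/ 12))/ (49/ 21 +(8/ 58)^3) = -5268024/ 170915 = -30.82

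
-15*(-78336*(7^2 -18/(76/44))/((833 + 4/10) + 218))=4306521600/99883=43115.66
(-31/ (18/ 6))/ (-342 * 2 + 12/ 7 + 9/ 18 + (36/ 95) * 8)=41230/ 2708229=0.02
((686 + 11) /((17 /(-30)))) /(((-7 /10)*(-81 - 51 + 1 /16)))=-13.32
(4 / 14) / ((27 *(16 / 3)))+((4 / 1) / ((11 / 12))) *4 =96779 / 5544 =17.46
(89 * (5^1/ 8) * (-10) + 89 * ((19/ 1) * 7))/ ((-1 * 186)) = -15041/ 248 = -60.65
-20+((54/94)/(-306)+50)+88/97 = 4790513/155006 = 30.91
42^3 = 74088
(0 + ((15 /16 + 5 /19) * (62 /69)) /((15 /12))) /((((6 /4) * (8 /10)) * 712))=11315 /11201184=0.00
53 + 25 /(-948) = 50219 /948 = 52.97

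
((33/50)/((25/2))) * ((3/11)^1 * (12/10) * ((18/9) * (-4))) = -432/3125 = -0.14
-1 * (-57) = 57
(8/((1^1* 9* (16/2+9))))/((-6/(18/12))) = -2/153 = -0.01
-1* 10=-10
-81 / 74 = -1.09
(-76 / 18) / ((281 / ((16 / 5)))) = -0.05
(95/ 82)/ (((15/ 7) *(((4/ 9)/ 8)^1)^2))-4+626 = 32684/ 41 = 797.17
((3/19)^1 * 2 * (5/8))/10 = 3/152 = 0.02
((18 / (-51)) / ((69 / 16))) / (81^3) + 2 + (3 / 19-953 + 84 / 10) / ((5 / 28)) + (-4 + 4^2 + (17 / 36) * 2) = -5273.93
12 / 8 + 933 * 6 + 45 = 11289 / 2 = 5644.50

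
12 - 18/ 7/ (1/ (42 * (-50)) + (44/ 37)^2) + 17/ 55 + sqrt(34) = sqrt(34) + 2344891387/ 223532705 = 16.32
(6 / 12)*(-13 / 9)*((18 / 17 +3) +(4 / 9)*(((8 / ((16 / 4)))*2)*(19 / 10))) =-73957 / 13770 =-5.37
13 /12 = 1.08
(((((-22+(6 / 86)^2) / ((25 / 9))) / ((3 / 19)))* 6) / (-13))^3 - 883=11516.61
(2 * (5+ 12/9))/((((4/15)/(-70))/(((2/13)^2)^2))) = -53200/28561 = -1.86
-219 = -219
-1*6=-6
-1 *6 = -6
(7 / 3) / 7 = 0.33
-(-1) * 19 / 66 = 19 / 66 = 0.29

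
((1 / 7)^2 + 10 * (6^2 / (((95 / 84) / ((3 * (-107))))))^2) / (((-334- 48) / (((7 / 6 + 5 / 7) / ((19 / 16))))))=-29180101404486668 / 6740305005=-4329195.99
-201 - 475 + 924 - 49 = 199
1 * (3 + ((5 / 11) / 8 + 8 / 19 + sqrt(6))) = sqrt(6) + 5815 / 1672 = 5.93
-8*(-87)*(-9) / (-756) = 8.29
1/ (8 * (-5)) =-1/ 40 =-0.02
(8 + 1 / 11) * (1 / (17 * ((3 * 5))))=89 / 2805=0.03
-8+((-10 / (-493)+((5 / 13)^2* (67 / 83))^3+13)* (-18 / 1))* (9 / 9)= -329811907179909688 / 1360633972377719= -242.40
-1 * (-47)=47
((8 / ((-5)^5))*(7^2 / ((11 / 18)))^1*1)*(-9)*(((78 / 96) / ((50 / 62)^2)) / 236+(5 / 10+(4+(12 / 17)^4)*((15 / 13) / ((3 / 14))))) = 237786920546591241 / 5505208414062500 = 43.19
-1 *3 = -3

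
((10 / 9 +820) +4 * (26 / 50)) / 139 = 185218 / 31275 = 5.92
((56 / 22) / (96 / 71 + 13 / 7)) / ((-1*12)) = -3479 / 52635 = -0.07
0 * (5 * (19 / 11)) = 0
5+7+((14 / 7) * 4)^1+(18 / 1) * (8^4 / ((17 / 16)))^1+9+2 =1180175 / 17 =69422.06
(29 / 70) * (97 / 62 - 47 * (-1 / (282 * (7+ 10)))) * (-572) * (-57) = 392231554 / 18445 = 21264.93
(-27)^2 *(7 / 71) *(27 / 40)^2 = 3720087 / 113600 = 32.75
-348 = -348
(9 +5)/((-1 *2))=-7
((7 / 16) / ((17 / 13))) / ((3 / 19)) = 1729 / 816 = 2.12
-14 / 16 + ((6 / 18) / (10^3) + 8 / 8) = 47 / 375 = 0.13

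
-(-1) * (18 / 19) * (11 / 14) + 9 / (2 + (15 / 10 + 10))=563 / 399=1.41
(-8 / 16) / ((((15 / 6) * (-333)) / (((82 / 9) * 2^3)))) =656 / 14985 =0.04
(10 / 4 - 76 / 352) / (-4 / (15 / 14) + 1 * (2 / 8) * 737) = 3015 / 238282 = 0.01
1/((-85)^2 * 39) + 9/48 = 845341/4508400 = 0.19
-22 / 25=-0.88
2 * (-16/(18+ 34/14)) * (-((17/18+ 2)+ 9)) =24080/1287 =18.71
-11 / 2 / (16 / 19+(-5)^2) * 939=-199.85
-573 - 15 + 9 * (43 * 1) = -201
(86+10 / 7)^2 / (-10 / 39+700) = 7303608 / 668605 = 10.92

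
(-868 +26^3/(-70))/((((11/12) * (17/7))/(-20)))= 110592/11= 10053.82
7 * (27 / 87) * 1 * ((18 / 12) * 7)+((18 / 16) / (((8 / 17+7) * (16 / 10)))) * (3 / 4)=21573243 / 942848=22.88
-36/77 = -0.47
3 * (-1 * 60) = -180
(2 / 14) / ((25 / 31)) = 31 / 175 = 0.18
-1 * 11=-11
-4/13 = -0.31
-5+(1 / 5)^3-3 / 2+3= -3.49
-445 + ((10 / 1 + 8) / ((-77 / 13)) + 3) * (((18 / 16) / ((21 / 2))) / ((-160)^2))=-24561152009 / 55193600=-445.00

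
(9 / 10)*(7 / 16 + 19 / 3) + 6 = 387 / 32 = 12.09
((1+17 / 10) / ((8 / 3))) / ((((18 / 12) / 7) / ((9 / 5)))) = 1701 / 200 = 8.50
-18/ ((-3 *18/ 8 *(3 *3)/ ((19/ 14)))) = 76/ 189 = 0.40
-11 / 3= -3.67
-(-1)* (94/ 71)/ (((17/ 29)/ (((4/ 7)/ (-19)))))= -10904/ 160531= -0.07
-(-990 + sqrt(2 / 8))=1979 / 2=989.50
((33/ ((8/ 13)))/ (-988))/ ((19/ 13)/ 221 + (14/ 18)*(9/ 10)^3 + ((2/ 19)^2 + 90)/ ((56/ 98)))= -75057125/ 218622177668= -0.00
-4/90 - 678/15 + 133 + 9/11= 43844/495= 88.57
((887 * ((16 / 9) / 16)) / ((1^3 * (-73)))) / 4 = -887 / 2628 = -0.34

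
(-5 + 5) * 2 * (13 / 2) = 0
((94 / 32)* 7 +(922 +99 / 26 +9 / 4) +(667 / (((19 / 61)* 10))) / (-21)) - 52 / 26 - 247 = 286082947 / 414960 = 689.42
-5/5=-1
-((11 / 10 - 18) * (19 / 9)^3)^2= -1343677407241 / 53144100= -25283.66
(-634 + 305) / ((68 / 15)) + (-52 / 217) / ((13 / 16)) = -1075247 / 14756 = -72.87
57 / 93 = 19 / 31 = 0.61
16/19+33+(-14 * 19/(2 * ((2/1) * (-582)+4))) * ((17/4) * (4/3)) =2280599/66120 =34.49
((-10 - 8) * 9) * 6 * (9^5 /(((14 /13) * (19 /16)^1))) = -5969145312 /133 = -44880791.82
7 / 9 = 0.78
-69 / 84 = -23 / 28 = -0.82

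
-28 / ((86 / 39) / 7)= -88.88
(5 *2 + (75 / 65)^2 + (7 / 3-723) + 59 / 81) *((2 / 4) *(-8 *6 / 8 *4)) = 38800480 / 4563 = 8503.28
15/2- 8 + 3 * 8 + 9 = 65/2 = 32.50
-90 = -90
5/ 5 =1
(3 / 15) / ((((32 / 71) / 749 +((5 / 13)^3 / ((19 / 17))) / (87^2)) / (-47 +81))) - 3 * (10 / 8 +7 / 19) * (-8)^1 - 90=11124.47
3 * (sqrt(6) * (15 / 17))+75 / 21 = 25 / 7+45 * sqrt(6) / 17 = 10.06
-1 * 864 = -864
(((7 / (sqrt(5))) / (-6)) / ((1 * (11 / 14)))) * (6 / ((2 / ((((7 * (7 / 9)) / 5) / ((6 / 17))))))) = -40817 * sqrt(5) / 14850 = -6.15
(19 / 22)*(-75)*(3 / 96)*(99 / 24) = -4275 / 512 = -8.35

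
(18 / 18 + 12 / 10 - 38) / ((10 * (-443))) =179 / 22150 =0.01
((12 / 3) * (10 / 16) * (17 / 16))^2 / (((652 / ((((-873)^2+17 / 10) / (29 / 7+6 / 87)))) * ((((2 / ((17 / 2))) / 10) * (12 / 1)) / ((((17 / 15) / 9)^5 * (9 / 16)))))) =10792370970125263561 / 87369773833912320000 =0.12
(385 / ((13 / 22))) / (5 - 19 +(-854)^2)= 605 / 677209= 0.00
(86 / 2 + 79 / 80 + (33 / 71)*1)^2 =63750695121 / 32262400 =1976.01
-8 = -8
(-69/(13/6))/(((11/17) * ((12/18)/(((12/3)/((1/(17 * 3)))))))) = -2153628/143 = -15060.34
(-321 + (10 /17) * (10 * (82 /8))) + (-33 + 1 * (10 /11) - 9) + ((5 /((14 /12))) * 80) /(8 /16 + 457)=-24038332 /79849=-301.05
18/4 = 9/2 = 4.50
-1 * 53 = -53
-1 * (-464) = 464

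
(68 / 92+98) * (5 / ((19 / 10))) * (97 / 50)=220287 / 437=504.09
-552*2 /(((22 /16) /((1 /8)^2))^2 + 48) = -69 /487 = -0.14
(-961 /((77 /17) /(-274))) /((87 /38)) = 170100844 /6699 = 25391.98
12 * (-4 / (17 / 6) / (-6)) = 2.82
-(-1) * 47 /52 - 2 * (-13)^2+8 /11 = -192403 /572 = -336.37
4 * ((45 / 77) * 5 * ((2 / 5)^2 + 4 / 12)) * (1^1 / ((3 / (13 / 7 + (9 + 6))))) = 17464 / 539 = 32.40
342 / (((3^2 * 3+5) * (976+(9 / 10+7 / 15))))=2565 / 234568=0.01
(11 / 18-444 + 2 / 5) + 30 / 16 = -158801 / 360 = -441.11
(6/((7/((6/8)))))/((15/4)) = 6/35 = 0.17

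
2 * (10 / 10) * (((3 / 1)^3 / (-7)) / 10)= -27 / 35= -0.77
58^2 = 3364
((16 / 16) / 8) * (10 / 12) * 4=5 / 12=0.42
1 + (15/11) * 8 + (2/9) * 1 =1201/99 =12.13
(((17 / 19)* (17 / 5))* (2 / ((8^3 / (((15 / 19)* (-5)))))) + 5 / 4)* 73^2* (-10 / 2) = -2962524325 / 92416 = -32056.40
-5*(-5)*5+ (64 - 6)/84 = 5279/42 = 125.69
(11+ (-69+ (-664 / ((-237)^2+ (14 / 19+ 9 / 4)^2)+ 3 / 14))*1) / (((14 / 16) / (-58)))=60914148555496 / 15899699977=3831.15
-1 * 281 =-281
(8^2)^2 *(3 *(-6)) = -73728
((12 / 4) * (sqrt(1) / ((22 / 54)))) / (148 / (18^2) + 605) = 6561 / 539462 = 0.01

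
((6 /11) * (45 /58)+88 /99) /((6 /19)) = 71573 /17226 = 4.15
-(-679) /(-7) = -97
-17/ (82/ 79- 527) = 1343/ 41551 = 0.03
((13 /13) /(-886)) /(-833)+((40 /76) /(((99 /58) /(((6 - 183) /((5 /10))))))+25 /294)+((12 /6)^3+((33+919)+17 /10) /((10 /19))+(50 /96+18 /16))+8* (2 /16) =158594190822281 /92549965200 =1713.61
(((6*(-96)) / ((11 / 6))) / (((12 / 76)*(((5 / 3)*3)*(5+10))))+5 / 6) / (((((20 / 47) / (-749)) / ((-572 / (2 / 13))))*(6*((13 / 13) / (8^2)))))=-2018052528856 / 1125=-1793824470.09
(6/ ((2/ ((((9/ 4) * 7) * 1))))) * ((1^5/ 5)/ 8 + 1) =7749/ 160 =48.43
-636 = -636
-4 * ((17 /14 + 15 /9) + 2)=-410 /21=-19.52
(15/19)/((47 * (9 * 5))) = 1/2679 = 0.00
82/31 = 2.65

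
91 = 91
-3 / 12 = -1 / 4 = -0.25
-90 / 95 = -18 / 19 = -0.95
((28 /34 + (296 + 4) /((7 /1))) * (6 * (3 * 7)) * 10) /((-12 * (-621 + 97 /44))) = 3430680 /462859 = 7.41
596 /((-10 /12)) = -3576 /5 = -715.20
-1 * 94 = -94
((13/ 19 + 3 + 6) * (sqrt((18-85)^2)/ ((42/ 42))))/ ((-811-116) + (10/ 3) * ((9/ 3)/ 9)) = -0.70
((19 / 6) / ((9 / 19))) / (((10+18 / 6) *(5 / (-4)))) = -722 / 1755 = -0.41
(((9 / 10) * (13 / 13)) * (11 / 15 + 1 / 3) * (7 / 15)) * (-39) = -2184 / 125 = -17.47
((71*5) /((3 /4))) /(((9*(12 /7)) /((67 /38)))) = 166495 /3078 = 54.09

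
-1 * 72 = -72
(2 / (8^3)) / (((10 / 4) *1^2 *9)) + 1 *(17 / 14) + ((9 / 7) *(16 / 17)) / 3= 158417 / 97920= 1.62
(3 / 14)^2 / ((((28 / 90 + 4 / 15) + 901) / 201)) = 81405 / 7951916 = 0.01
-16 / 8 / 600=-1 / 300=-0.00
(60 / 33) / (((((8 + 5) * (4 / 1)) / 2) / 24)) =240 / 143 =1.68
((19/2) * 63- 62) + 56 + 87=1359/2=679.50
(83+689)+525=1297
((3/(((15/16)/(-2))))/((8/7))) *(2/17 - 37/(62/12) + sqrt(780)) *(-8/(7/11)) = -1306624/2635 + 704 *sqrt(195)/5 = 1470.29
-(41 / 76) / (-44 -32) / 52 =41 / 300352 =0.00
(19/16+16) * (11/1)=3025/16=189.06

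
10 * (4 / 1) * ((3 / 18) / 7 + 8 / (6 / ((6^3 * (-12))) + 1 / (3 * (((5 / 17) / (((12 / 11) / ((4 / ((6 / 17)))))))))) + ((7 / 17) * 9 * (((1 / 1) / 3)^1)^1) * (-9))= 2312430860 / 905709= 2553.17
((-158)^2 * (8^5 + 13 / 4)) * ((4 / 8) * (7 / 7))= 818101485 / 2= 409050742.50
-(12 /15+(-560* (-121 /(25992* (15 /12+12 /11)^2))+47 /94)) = -612071533 /344686410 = -1.78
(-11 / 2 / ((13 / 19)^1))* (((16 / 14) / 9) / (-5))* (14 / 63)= 1672 / 36855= 0.05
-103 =-103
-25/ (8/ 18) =-225/ 4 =-56.25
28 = 28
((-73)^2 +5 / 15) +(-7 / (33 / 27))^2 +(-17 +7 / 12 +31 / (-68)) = 65971229 / 12342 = 5345.26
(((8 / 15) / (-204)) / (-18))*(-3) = -1 / 2295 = -0.00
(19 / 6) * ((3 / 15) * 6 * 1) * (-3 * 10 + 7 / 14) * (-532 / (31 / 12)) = 3578232 / 155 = 23085.37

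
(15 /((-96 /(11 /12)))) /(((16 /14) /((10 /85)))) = -385 /26112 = -0.01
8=8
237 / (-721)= -0.33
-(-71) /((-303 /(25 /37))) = -1775 /11211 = -0.16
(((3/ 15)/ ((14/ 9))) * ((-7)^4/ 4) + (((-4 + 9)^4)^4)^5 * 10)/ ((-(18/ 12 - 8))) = 33087224502121106994856347682798514142632484436035156253087/ 260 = 127258555777388873057139800000000000000000000000000000000.00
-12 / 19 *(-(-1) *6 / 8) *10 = -90 / 19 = -4.74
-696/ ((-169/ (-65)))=-267.69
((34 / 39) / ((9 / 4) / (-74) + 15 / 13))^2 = 101284096 / 168194961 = 0.60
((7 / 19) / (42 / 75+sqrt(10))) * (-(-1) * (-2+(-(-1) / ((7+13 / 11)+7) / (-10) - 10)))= 4912495 / 19209342 - 17544625 * sqrt(10) / 38418684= -1.19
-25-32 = -57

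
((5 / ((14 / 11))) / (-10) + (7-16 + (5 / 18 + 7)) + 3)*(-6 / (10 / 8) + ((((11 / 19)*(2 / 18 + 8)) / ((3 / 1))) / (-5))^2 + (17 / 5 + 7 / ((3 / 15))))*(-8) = -98881218974 / 414491175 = -238.56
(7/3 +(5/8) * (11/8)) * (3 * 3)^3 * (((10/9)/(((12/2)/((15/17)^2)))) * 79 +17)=611079471/9248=66076.93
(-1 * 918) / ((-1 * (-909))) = -1.01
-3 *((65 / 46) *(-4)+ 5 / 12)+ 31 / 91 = 16.05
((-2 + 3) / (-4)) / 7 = -1 / 28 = -0.04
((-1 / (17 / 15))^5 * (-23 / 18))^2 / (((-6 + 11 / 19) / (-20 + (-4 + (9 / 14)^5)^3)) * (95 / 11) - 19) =-508307404180205802087977080078125 / 20033717873481457581197057023722332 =-0.03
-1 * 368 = -368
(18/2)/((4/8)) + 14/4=43/2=21.50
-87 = -87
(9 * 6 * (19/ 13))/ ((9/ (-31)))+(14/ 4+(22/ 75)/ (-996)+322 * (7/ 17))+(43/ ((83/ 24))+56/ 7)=-475964303/ 4127175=-115.32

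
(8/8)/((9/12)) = 4/3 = 1.33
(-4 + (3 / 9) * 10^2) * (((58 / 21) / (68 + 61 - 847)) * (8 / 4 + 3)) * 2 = -25520 / 22617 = -1.13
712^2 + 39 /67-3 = 506941.58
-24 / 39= -0.62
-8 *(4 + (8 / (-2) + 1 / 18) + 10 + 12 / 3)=-1012 / 9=-112.44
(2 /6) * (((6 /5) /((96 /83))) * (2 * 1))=83 /120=0.69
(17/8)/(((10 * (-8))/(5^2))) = -0.66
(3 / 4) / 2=3 / 8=0.38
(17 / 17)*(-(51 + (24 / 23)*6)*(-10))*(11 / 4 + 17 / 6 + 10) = 410465 / 46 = 8923.15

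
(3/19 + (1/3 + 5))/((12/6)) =313/114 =2.75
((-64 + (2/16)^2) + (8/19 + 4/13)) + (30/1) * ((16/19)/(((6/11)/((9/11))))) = -400905/15808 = -25.36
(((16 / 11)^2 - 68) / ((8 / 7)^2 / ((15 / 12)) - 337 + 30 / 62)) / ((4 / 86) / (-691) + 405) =9178791395 / 18928396014352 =0.00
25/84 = 0.30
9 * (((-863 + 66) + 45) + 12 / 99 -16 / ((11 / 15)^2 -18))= -292102644 / 43219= -6758.66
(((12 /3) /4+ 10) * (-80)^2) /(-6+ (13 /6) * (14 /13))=-19200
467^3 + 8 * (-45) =101847203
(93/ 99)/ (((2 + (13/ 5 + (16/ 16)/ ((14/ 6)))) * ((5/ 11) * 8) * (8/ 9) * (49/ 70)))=465/ 5632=0.08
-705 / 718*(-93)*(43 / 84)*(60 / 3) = 4698825 / 5026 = 934.90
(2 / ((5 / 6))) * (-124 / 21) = -496 / 35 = -14.17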